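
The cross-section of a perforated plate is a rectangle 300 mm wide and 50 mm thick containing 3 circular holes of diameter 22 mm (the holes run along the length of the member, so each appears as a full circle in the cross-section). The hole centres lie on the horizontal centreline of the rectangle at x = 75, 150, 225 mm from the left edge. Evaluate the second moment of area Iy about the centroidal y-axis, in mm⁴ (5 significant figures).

Iy ≈ 1.0819 × 10⁸ mm⁴

Decompose the section into non-overlapping parts with the origin at the bottom-left of its bounding rectangle.
Plate: 300 × 50, A = 15 000 mm², x = 150 mm, Ī = 112 500 000 mm⁴.
Hole 1 (subtracted): ⌀22, A = 380.1327 mm², x = 75 mm, Ī = 11499.01 mm⁴.
Hole 2 (subtracted): ⌀22, A = 380.1327 mm², x = 150 mm, Ī = 11499.01 mm⁴.
Hole 3 (subtracted): ⌀22, A = 380.1327 mm², x = 225 mm, Ī = 11499.01 mm⁴.
By symmetry the centroid is at mid-width, x̄ = 150 mm.
Transfer each piece to the centroidal y-axis using Ī + A·d² with d = x − 150:
  plate: d = 0 mm → contributes +112 500 000 mm⁴
  hole 1: d = -75 mm → contributes −2 149 746 mm⁴
  hole 2: d = 0 mm → contributes −11499.01 mm⁴
  hole 3: d = 75 mm → contributes −2 149 746 mm⁴
Total I = 108 189 010 mm⁴.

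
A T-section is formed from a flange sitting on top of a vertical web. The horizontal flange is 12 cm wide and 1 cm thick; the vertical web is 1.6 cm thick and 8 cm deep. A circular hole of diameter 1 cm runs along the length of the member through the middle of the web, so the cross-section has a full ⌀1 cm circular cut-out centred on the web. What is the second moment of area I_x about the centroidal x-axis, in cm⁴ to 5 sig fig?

I_x ≈ 190.79 cm⁴

Treat the section as a set of non-overlapping primitives; coordinates are from the bounding-box lower-left.
Flange: 12 × 1, A = 12 cm², y = 8.5 cm, Ī = 1 cm⁴.
Web: 1.6 × 8, A = 12.8 cm², y = 4 cm, Ī = 68.26667 cm⁴.
Hole (subtracted): ⌀1, A = 0.7853982 cm², y = 4 cm, Ī = 0.04908739 cm⁴.
Centroid: ȳ = ΣA·y / ΣA = 6.248632 cm.
Transfer each piece to the centroidal x-axis using Ī + A·d² with d = y − 6.248632:
  flange: d = 2.251368 cm → contributes +61.8239 cm⁴
  web: d = -2.248632 cm → contributes +132.9879 cm⁴
  hole: d = -2.248632 cm → contributes −4.020332 cm⁴
Total I = 190.7915 cm⁴.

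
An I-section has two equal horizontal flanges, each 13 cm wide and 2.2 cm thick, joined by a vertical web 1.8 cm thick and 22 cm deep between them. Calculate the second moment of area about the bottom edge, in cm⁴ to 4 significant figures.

I_base ≈ 2.686 × 10⁴ cm⁴

Break the section into simple shapes (no overlaps), measuring from the bottom-left corner of the bounding box.
Bottom flange: 13 × 2.2, A = 28.6 cm², y = 1.1 cm, Ī = 11.5353 cm⁴.
Web: 1.8 × 22, A = 39.6 cm², y = 13.2 cm, Ī = 1597.2 cm⁴.
Top flange: 13 × 2.2, A = 28.6 cm², y = 25.3 cm, Ī = 11.5353 cm⁴.
Transfer each piece to the base of the section using Ī + A·d² with d = y − 0:
  bottom flange: d = 1.1 cm → contributes +46.1413 cm⁴
  web: d = 13.2 cm → contributes +8497.1 cm⁴
  top flange: d = 25.3 cm → contributes +18318.1 cm⁴
Total I = 26861.4 cm⁴.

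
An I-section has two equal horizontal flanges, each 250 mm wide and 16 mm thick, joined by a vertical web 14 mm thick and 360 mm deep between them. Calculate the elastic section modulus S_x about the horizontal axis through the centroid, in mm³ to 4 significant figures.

S_x ≈ 1.721 × 10⁶ mm³

Break the section into simple shapes (no overlaps), measuring from the bottom-left corner of the bounding box.
Bottom flange: 250 × 16, A = 4 000 mm², y = 8 mm, Ī = 85333.3 mm⁴.
Web: 14 × 360, A = 5 040 mm², y = 196 mm, Ī = 54 432 000 mm⁴.
Top flange: 250 × 16, A = 4 000 mm², y = 384 mm, Ī = 85333.3 mm⁴.
By symmetry the centroid is at mid-height, ȳ = 196 mm.
Transfer each piece to the horizontal axis through the centroid using Ī + A·d² with d = y − 196:
  bottom flange: d = -188 mm → contributes +141 461 333 mm⁴
  web: d = 0 mm → contributes +54 432 000 mm⁴
  top flange: d = 188 mm → contributes +141 461 333 mm⁴
Total I = 337 354 667 mm⁴.
Extreme fibre distance c = 196 mm; S = I/c = 1 721 197 mm³.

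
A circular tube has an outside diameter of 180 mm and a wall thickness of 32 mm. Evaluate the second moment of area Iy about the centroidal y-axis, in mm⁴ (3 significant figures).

Split into non-overlapping primitives; take the origin at the lower-left of the bounding box.
Outer circle: ⌀180, A = 25 447 mm², x = 90 mm, Ī = 51 529 974 mm⁴.
Bore (subtracted): ⌀116, A = 10 568 mm², x = 90 mm, Ī = 8 887 955 mm⁴.
By symmetry the centroid is at mid-width, x̄ = 90 mm.
All pieces are centred on the centroidal y-axis, so I = ΣĪ (holes subtracted) = 42 642 018 mm⁴.

Iy ≈ 4.26 × 10⁷ mm⁴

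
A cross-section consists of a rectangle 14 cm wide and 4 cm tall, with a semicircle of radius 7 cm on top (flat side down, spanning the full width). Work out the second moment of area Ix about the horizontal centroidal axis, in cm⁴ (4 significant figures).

Treat the section as a set of non-overlapping primitives; coordinates are from the bounding-box lower-left.
Rectangular body: 14 × 4, A = 56 cm², y = 2 cm, Ī = 74.6667 cm⁴.
Semicircular cap: semicircle r = 7, A = 76.969 cm², y = 6.97089 cm, Ī = 263.526 cm⁴.
Centroid: ȳ = ΣA·y / ΣA = 4.8774 cm.
Transfer each piece to the horizontal centroidal axis using Ī + A·d² with d = y − 4.8774:
  rectangular body: d = -2.8774 cm → contributes +538.314 cm⁴
  semicircular cap: d = 2.09349 cm → contributes +600.86 cm⁴
Total I = 1139.17 cm⁴.

Ix ≈ 1139 cm⁴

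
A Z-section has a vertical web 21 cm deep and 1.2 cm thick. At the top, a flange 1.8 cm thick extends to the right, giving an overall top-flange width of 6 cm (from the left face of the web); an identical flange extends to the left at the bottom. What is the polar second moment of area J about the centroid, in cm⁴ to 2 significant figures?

J ≈ 2700 cm⁴

Split into non-overlapping primitives; take the origin at the lower-left of the bounding box.
Web: 1.2 × 21, A = 25.2 cm², y = 10.5 cm, Ī = 926.1 cm⁴.
Top flange (beyond web): 4.8 × 1.8, A = 8.64 cm², y = 20.1 cm, Ī = 2.333 cm⁴.
Bottom flange (beyond web): 4.8 × 1.8, A = 8.64 cm², y = 0.9 cm, Ī = 2.333 cm⁴.
Centroid: ȳ = ΣA·y / ΣA = 10.5 cm.
Transfer each piece to the centroidal x-axis using Ī + A·d² with d = y − 10.5:
  web: d = 0 cm → contributes +926.1 cm⁴
  top flange (beyond web): d = 9.6 cm → contributes +798.6 cm⁴
  bottom flange (beyond web): d = -9.6 cm → contributes +798.6 cm⁴
Total I = 2 523 cm⁴.
For the y-axis: x̄ = 5.4 cm.
Repeating about the centroidal y-axis gives I_y = 191.7 cm⁴.
Polar second moment: J = I_x + I_y = 2 715 cm⁴.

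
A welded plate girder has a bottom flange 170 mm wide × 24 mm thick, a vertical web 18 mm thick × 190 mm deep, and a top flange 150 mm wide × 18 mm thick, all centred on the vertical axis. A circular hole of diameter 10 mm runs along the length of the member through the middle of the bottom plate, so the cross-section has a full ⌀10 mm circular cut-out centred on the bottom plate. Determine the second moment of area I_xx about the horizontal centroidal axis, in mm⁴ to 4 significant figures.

I_xx ≈ 8.343 × 10⁷ mm⁴

Split into non-overlapping primitives; take the origin at the lower-left of the bounding box.
Bottom plate: 170 × 24, A = 4 080 mm², y = 12 mm, Ī = 195 840 mm⁴.
Web plate: 18 × 190, A = 3 420 mm², y = 119 mm, Ī = 10 288 500 mm⁴.
Top plate: 150 × 18, A = 2 700 mm², y = 223 mm, Ī = 72 900 mm⁴.
Hole (subtracted): ⌀10, A = 78.5398 mm², y = 12 mm, Ī = 490.874 mm⁴.
Centroid: ȳ = ΣA·y / ΣA = 104.441 mm.
Transfer each piece to the horizontal centroidal axis using Ī + A·d² with d = y − 104.441:
  bottom plate: d = -92.4412 mm → contributes +35 060 977 mm⁴
  web plate: d = 14.5588 mm → contributes +11 013 398 mm⁴
  top plate: d = 118.559 mm → contributes +38 024 606 mm⁴
  hole: d = -92.4412 mm → contributes −671 643 mm⁴
Total I = 83 427 338 mm⁴.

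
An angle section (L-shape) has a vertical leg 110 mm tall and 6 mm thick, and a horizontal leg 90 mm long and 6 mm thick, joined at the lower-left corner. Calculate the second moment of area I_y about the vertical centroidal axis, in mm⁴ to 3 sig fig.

I_y ≈ 8.77 × 10⁵ mm⁴

Treat the section as a set of non-overlapping primitives; coordinates are from the bounding-box lower-left.
Vertical leg: 6 × 110, A = 660 mm², x = 3 mm, Ī = 1 980 mm⁴.
Horizontal leg (remainder): 84 × 6, A = 504 mm², x = 48 mm, Ī = 296 352 mm⁴.
Centroid: x̄ = ΣA·x / ΣA = 22.485 mm.
Transfer each piece to the vertical centroidal axis using Ī + A·d² with d = x − 22.485:
  vertical leg: d = -19.485 mm → contributes +252 547 mm⁴
  horizontal leg (remainder): d = 25.515 mm → contributes +624 476 mm⁴
Total I = 877 023 mm⁴.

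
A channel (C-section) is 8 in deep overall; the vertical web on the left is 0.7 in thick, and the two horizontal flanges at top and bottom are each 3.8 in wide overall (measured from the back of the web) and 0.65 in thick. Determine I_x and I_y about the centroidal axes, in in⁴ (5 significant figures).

I_x ≈ 84.436 in⁴, I_y ≈ 11.916 in⁴

Split into non-overlapping primitives; take the origin at the lower-left of the bounding box.
Web: 0.7 × 8, A = 5.6 in², y = 4 in, Ī = 29.86667 in⁴.
Top flange (beyond web): 3.1 × 0.65, A = 2.015 in², y = 7.675 in, Ī = 0.07094479 in⁴.
Bottom flange (beyond web): 3.1 × 0.65, A = 2.015 in², y = 0.325 in, Ī = 0.07094479 in⁴.
By symmetry the centroid is at mid-height, ȳ = 4 in.
Transfer each piece to the centroidal x-axis using Ī + A·d² with d = y − 4:
  web: d = 0 in → contributes +29.86667 in⁴
  top flange (beyond web): d = 3.675 in → contributes +27.28478 in⁴
  bottom flange (beyond web): d = -3.675 in → contributes +27.28478 in⁴
Total I = 84.43623 in⁴.
For the y-axis: x̄ = 1.145119 in.
Repeating about the centroidal y-axis gives I_y = 11.9161 in⁴.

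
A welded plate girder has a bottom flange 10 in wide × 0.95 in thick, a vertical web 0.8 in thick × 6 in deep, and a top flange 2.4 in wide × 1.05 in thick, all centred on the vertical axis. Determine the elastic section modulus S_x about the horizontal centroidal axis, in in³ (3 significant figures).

Split into non-overlapping primitives; take the origin at the lower-left of the bounding box.
Bottom plate: 10 × 0.95, A = 9.5 in², y = 0.475 in, Ī = 0.71448 in⁴.
Web plate: 0.8 × 6, A = 4.8 in², y = 3.95 in, Ī = 14.4 in⁴.
Top plate: 2.4 × 1.05, A = 2.52 in², y = 7.475 in, Ī = 0.23153 in⁴.
Centroid: ȳ = ΣA·y / ΣA = 2.5154 in.
Transfer each piece to the horizontal centroidal axis using Ī + A·d² with d = y − 2.5154:
  bottom plate: d = -2.0404 in → contributes +40.266 in⁴
  web plate: d = 1.4346 in → contributes +24.278 in⁴
  top plate: d = 4.9596 in → contributes +62.217 in⁴
Total I = 126.76 in⁴.
Extreme fibre distance c = 5.4846 in; S = I/c = 23.112 in³.

S_x ≈ 23.1 in³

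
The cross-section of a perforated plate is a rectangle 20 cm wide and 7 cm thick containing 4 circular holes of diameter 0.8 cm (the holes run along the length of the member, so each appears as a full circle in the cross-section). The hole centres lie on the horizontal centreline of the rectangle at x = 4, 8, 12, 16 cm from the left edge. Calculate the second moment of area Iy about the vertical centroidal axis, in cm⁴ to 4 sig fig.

Iy ≈ 4626 cm⁴

Decompose the section into non-overlapping parts with the origin at the bottom-left of its bounding rectangle.
Plate: 20 × 7, A = 140 cm², x = 10 cm, Ī = 4666.67 cm⁴.
Hole 1 (subtracted): ⌀0.8, A = 0.502655 cm², x = 4 cm, Ī = 0.0201062 cm⁴.
Hole 2 (subtracted): ⌀0.8, A = 0.502655 cm², x = 8 cm, Ī = 0.0201062 cm⁴.
Hole 3 (subtracted): ⌀0.8, A = 0.502655 cm², x = 12 cm, Ī = 0.0201062 cm⁴.
Hole 4 (subtracted): ⌀0.8, A = 0.502655 cm², x = 16 cm, Ī = 0.0201062 cm⁴.
By symmetry the centroid is at mid-width, x̄ = 10 cm.
Transfer each piece to the vertical centroidal axis using Ī + A·d² with d = x − 10:
  plate: d = 0 cm → contributes +4666.67 cm⁴
  hole 1: d = -6 cm → contributes −18.1157 cm⁴
  hole 2: d = -2 cm → contributes −2.03073 cm⁴
  hole 3: d = 2 cm → contributes −2.03073 cm⁴
  hole 4: d = 6 cm → contributes −18.1157 cm⁴
Total I = 4626.37 cm⁴.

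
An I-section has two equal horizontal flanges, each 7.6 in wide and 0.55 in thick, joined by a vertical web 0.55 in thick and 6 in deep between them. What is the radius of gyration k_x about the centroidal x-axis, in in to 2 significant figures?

k_x ≈ 2.9 in

Break the section into simple shapes (no overlaps), measuring from the bottom-left corner of the bounding box.
Bottom flange: 7.6 × 0.55, A = 4.18 in², y = 0.275 in, Ī = 0.1054 in⁴.
Web: 0.55 × 6, A = 3.3 in², y = 3.55 in, Ī = 9.9 in⁴.
Top flange: 7.6 × 0.55, A = 4.18 in², y = 6.825 in, Ī = 0.1054 in⁴.
By symmetry the centroid is at mid-height, ȳ = 3.55 in.
Transfer each piece to the centroidal x-axis using Ī + A·d² with d = y − 3.55:
  bottom flange: d = -3.275 in → contributes +44.94 in⁴
  web: d = 0 in → contributes +9.9 in⁴
  top flange: d = 3.275 in → contributes +44.94 in⁴
Total I = 99.78 in⁴.
Radius of gyration: k = √(I/A) = √(99.78 / 11.66) = 2.925 in.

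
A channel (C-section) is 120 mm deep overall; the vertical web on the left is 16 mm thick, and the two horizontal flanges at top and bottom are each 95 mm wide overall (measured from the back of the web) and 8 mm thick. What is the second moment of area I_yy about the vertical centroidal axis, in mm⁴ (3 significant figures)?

I_yy ≈ 2.42 × 10⁶ mm⁴

Break the section into simple shapes (no overlaps), measuring from the bottom-left corner of the bounding box.
Web: 16 × 120, A = 1 920 mm², x = 8 mm, Ī = 40 960 mm⁴.
Top flange (beyond web): 79 × 8, A = 632 mm², x = 55.5 mm, Ī = 328 693 mm⁴.
Bottom flange (beyond web): 79 × 8, A = 632 mm², x = 55.5 mm, Ī = 328 693 mm⁴.
Centroid: x̄ = ΣA·x / ΣA = 26.857 mm.
Transfer each piece to the vertical centroidal axis using Ī + A·d² with d = x − 26.857:
  web: d = -18.857 mm → contributes +723 670 mm⁴
  top flange (beyond web): d = 28.643 mm → contributes +847 207 mm⁴
  bottom flange (beyond web): d = 28.643 mm → contributes +847 207 mm⁴
Total I = 2 418 084 mm⁴.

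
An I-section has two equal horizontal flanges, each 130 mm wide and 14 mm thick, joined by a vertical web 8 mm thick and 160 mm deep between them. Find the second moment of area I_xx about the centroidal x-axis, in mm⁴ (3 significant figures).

Break the section into simple shapes (no overlaps), measuring from the bottom-left corner of the bounding box.
Bottom flange: 130 × 14, A = 1 820 mm², y = 7 mm, Ī = 29 727 mm⁴.
Web: 8 × 160, A = 1 280 mm², y = 94 mm, Ī = 2 730 667 mm⁴.
Top flange: 130 × 14, A = 1 820 mm², y = 181 mm, Ī = 29 727 mm⁴.
By symmetry the centroid is at mid-height, ȳ = 94 mm.
Transfer each piece to the centroidal x-axis using Ī + A·d² with d = y − 94:
  bottom flange: d = -87 mm → contributes +13 805 307 mm⁴
  web: d = 0 mm → contributes +2 730 667 mm⁴
  top flange: d = 87 mm → contributes +13 805 307 mm⁴
Total I = 30 341 280 mm⁴.

I_xx ≈ 3.03 × 10⁷ mm⁴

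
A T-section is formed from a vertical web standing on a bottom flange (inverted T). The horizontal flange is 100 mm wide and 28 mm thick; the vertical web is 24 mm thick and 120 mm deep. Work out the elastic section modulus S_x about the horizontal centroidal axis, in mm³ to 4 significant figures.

S_x ≈ 1.183 × 10⁵ mm³

Decompose the section into non-overlapping parts with the origin at the bottom-left of its bounding rectangle.
Flange: 100 × 28, A = 2 800 mm², y = 14 mm, Ī = 182 933 mm⁴.
Web: 24 × 120, A = 2 880 mm², y = 88 mm, Ī = 3 456 000 mm⁴.
Centroid: ȳ = ΣA·y / ΣA = 51.5211 mm.
Transfer each piece to the horizontal centroidal axis using Ī + A·d² with d = y − 51.5211:
  flange: d = -37.5211 mm → contributes +4 124 871 mm⁴
  web: d = 36.4789 mm → contributes +7 288 440 mm⁴
Total I = 11 413 311 mm⁴.
Extreme fibre distance c = 96.4789 mm; S = I/c = 118 299 mm³.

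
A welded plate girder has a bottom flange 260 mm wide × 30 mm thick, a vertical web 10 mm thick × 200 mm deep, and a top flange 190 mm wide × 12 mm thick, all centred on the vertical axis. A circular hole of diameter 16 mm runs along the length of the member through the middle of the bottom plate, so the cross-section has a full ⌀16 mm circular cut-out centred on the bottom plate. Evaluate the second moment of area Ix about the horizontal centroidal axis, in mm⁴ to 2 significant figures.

Split into non-overlapping primitives; take the origin at the lower-left of the bounding box.
Bottom plate: 260 × 30, A = 7 800 mm², y = 15 mm, Ī = 585 000 mm⁴.
Web plate: 10 × 200, A = 2 000 mm², y = 130 mm, Ī = 6 666 667 mm⁴.
Top plate: 190 × 12, A = 2 280 mm², y = 236 mm, Ī = 27 360 mm⁴.
Hole (subtracted): ⌀16, A = 201.1 mm², y = 15 mm, Ī = 3 217 mm⁴.
Centroid: ȳ = ΣA·y / ΣA = 76.78 mm.
Transfer each piece to the horizontal centroidal axis using Ī + A·d² with d = y − 76.78:
  bottom plate: d = -61.78 mm → contributes +30 355 729 mm⁴
  web plate: d = 53.22 mm → contributes +12 331 418 mm⁴
  top plate: d = 159.2 mm → contributes +57 827 708 mm⁴
  hole: d = -61.78 mm → contributes −770 622 mm⁴
Total I = 99 744 232 mm⁴.

Ix ≈ 1.0 × 10⁸ mm⁴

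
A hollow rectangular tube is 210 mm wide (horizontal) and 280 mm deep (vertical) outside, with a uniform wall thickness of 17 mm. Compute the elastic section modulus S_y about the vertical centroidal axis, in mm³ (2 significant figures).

Split into non-overlapping primitives; take the origin at the lower-left of the bounding box.
Outer rectangle: 210 × 280, A = 58 800 mm², x = 105 mm, Ī = 216 090 000 mm⁴.
Inner void (subtracted): 176 × 246, A = 43 296 mm², x = 105 mm, Ī = 111 761 408 mm⁴.
By symmetry the centroid is at mid-width, x̄ = 105 mm.
All pieces are centred on the vertical centroidal axis, so I = ΣĪ (holes subtracted) = 104 328 592 mm⁴.
Extreme fibre distance c = 105 mm; S = I/c = 993 606 mm³.

S_y ≈ 9.9 × 10⁵ mm³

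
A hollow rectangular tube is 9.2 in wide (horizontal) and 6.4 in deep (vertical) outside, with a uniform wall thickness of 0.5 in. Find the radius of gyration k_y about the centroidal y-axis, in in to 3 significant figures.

k_y ≈ 3.38 in

Treat the section as a set of non-overlapping primitives; coordinates are from the bounding-box lower-left.
Outer rectangle: 9.2 × 6.4, A = 58.88 in², x = 4.6 in, Ī = 415.3 in⁴.
Inner void (subtracted): 8.2 × 5.4, A = 44.28 in², x = 4.6 in, Ī = 248.12 in⁴.
By symmetry the centroid is at mid-width, x̄ = 4.6 in.
All pieces are centred on the centroidal y-axis, so I = ΣĪ (holes subtracted) = 167.18 in⁴.
Radius of gyration: k = √(I/A) = √(167.18 / 14.6) = 3.3839 in.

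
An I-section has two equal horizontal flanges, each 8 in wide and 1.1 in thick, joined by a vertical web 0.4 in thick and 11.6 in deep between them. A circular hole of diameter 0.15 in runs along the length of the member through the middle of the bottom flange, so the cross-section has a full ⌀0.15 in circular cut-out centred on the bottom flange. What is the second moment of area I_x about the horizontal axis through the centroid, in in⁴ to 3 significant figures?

Split into non-overlapping primitives; take the origin at the lower-left of the bounding box.
Bottom flange: 8 × 1.1, A = 8.8 in², y = 0.55 in, Ī = 0.88733 in⁴.
Web: 0.4 × 11.6, A = 4.64 in², y = 6.9 in, Ī = 52.03 in⁴.
Top flange: 8 × 1.1, A = 8.8 in², y = 13.25 in, Ī = 0.88733 in⁴.
Hole (subtracted): ⌀0.15, A = 0.017671 in², y = 0.55 in, Ī = 0.00002485 in⁴.
Centroid: ȳ = ΣA·y / ΣA = 6.905 in.
Transfer each piece to the horizontal axis through the centroid using Ī + A·d² with d = y − 6.905:
  bottom flange: d = -6.355 in → contributes +356.29 in⁴
  web: d = -0.0050496 in → contributes +52.03 in⁴
  top flange: d = 6.345 in → contributes +355.16 in⁴
  hole: d = -6.355 in → contributes −0.71372 in⁴
Total I = 762.77 in⁴.

I_x ≈ 763 in⁴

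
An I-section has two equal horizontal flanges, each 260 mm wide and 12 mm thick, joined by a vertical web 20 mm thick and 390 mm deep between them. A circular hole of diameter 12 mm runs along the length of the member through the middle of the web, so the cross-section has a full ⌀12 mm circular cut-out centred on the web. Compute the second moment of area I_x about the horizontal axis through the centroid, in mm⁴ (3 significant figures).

I_x ≈ 3.51 × 10⁸ mm⁴

Split into non-overlapping primitives; take the origin at the lower-left of the bounding box.
Bottom flange: 260 × 12, A = 3 120 mm², y = 6 mm, Ī = 37 440 mm⁴.
Web: 20 × 390, A = 7 800 mm², y = 207 mm, Ī = 98 865 000 mm⁴.
Top flange: 260 × 12, A = 3 120 mm², y = 408 mm, Ī = 37 440 mm⁴.
Hole (subtracted): ⌀12, A = 113.1 mm², y = 207 mm, Ī = 1017.9 mm⁴.
By symmetry the centroid is at mid-height, ȳ = 207 mm.
Transfer each piece to the horizontal axis through the centroid using Ī + A·d² with d = y − 207:
  bottom flange: d = -201 mm → contributes +126 088 560 mm⁴
  web: d = 0 mm → contributes +98 865 000 mm⁴
  top flange: d = 201 mm → contributes +126 088 560 mm⁴
  hole: d = 0 mm → contributes −1017.9 mm⁴
Total I = 351 041 102 mm⁴.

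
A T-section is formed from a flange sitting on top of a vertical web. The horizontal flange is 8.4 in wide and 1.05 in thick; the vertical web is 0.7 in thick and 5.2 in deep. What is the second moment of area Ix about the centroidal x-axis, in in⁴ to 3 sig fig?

Break the section into simple shapes (no overlaps), measuring from the bottom-left corner of the bounding box.
Flange: 8.4 × 1.05, A = 8.82 in², y = 5.725 in, Ī = 0.81034 in⁴.
Web: 0.7 × 5.2, A = 3.64 in², y = 2.6 in, Ī = 8.2021 in⁴.
Centroid: ȳ = ΣA·y / ΣA = 4.8121 in.
Transfer each piece to the centroidal x-axis using Ī + A·d² with d = y − 4.8121:
  flange: d = 0.91292 in → contributes +8.1611 in⁴
  web: d = -2.2121 in → contributes +26.014 in⁴
Total I = 34.175 in⁴.

Ix ≈ 34.2 in⁴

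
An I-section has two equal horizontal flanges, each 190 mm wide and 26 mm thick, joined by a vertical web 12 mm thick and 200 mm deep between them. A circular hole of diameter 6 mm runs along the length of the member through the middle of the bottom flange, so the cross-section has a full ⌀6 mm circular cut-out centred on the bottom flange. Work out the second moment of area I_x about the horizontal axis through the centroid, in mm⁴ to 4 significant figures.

Split into non-overlapping primitives; take the origin at the lower-left of the bounding box.
Bottom flange: 190 × 26, A = 4 940 mm², y = 13 mm, Ī = 278 287 mm⁴.
Web: 12 × 200, A = 2 400 mm², y = 126 mm, Ī = 8 000 000 mm⁴.
Top flange: 190 × 26, A = 4 940 mm², y = 239 mm, Ī = 278 287 mm⁴.
Hole (subtracted): ⌀6, A = 28.2743 mm², y = 13 mm, Ī = 63.6173 mm⁴.
Centroid: ȳ = ΣA·y / ΣA = 126.261 mm.
Transfer each piece to the horizontal axis through the centroid using Ī + A·d² with d = y − 126.261:
  bottom flange: d = -113.261 mm → contributes +63 648 627 mm⁴
  web: d = -0.26078 mm → contributes +8 000 163 mm⁴
  top flange: d = 112.739 mm → contributes +63 066 338 mm⁴
  hole: d = -113.261 mm → contributes −362 767 mm⁴
Total I = 134 352 362 mm⁴.

I_x ≈ 1.344 × 10⁸ mm⁴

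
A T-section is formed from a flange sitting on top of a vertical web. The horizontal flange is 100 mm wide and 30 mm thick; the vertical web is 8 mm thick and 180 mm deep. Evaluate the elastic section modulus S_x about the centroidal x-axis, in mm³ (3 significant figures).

Treat the section as a set of non-overlapping primitives; coordinates are from the bounding-box lower-left.
Flange: 100 × 30, A = 3 000 mm², y = 195 mm, Ī = 225 000 mm⁴.
Web: 8 × 180, A = 1 440 mm², y = 90 mm, Ī = 3 888 000 mm⁴.
Centroid: ȳ = ΣA·y / ΣA = 160.95 mm.
Transfer each piece to the centroidal x-axis using Ī + A·d² with d = y − 160.95:
  flange: d = 34.054 mm → contributes +3 704 036 mm⁴
  web: d = -70.946 mm → contributes +11 135 991 mm⁴
Total I = 14 840 027 mm⁴.
Extreme fibre distance c = 160.95 mm; S = I/c = 92 205 mm³.

S_x ≈ 9.22 × 10⁴ mm³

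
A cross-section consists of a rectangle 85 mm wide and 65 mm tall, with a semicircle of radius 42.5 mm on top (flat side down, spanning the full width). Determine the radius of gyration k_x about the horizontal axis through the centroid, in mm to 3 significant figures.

k_x ≈ 29.1 mm

Treat the section as a set of non-overlapping primitives; coordinates are from the bounding-box lower-left.
Rectangular body: 85 × 65, A = 5 525 mm², y = 32.5 mm, Ī = 1 945 260 mm⁴.
Semicircular cap: semicircle r = 42.5, A = 2837.3 mm², y = 83.038 mm, Ī = 358 086 mm⁴.
Centroid: ȳ = ΣA·y / ΣA = 49.647 mm.
Transfer each piece to the horizontal axis through the centroid using Ī + A·d² with d = y − 49.647:
  rectangular body: d = -17.147 mm → contributes +3 569 724 mm⁴
  semicircular cap: d = 33.391 mm → contributes +3 521 416 mm⁴
Total I = 7 091 140 mm⁴.
Radius of gyration: k = √(I/A) = √(7 091 140 / 8362.3) = 29.12 mm.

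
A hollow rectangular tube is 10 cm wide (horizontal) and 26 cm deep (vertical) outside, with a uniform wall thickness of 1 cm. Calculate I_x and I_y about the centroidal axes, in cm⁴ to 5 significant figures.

Break the section into simple shapes (no overlaps), measuring from the bottom-left corner of the bounding box.
Outer rectangle: 10 × 26, A = 260 cm², y = 13 cm, Ī = 14646.67 cm⁴.
Inner void (subtracted): 8 × 24, A = 192 cm², y = 13 cm, Ī = 9 216 cm⁴.
By symmetry the centroid is at mid-height, ȳ = 13 cm.
All pieces are centred on the centroidal x-axis, so I = ΣĪ (holes subtracted) = 5430.667 cm⁴.
Repeating about the centroidal y-axis gives I_y = 1142.667 cm⁴.

I_x ≈ 5430.7 cm⁴, I_y ≈ 1142.7 cm⁴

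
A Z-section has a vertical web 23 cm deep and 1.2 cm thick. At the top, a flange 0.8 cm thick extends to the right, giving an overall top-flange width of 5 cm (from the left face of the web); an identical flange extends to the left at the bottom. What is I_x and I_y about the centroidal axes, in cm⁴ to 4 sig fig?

I_x ≈ 1966 cm⁴, I_y ≈ 48.63 cm⁴

Treat the section as a set of non-overlapping primitives; coordinates are from the bounding-box lower-left.
Web: 1.2 × 23, A = 27.6 cm², y = 11.5 cm, Ī = 1216.7 cm⁴.
Top flange (beyond web): 3.8 × 0.8, A = 3.04 cm², y = 22.6 cm, Ī = 0.162133 cm⁴.
Bottom flange (beyond web): 3.8 × 0.8, A = 3.04 cm², y = 0.4 cm, Ī = 0.162133 cm⁴.
Centroid: ȳ = ΣA·y / ΣA = 11.5 cm.
Transfer each piece to the centroidal x-axis using Ī + A·d² with d = y − 11.5:
  web: d = 0 cm → contributes +1216.7 cm⁴
  top flange (beyond web): d = 11.1 cm → contributes +374.721 cm⁴
  bottom flange (beyond web): d = -11.1 cm → contributes +374.721 cm⁴
Total I = 1966.14 cm⁴.
For the y-axis: x̄ = 4.4 cm.
Repeating about the centroidal y-axis gives I_y = 48.6283 cm⁴.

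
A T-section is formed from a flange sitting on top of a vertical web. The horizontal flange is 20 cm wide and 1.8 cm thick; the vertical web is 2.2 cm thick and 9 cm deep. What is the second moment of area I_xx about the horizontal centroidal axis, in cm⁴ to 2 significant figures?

Split into non-overlapping primitives; take the origin at the lower-left of the bounding box.
Flange: 20 × 1.8, A = 36 cm², y = 9.9 cm, Ī = 9.72 cm⁴.
Web: 2.2 × 9, A = 19.8 cm², y = 4.5 cm, Ī = 133.7 cm⁴.
Centroid: ȳ = ΣA·y / ΣA = 7.984 cm.
Transfer each piece to the horizontal centroidal axis using Ī + A·d² with d = y − 7.984:
  flange: d = 1.916 cm → contributes +141.9 cm⁴
  web: d = -3.484 cm → contributes +374 cm⁴
Total I = 515.9 cm⁴.

I_xx ≈ 520 cm⁴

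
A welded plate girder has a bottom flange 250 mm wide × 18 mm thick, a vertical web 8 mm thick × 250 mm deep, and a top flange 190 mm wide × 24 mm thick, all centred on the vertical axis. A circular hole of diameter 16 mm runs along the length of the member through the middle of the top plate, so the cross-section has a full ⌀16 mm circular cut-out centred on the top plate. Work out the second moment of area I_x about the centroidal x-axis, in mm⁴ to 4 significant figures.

I_x ≈ 1.734 × 10⁸ mm⁴

Decompose the section into non-overlapping parts with the origin at the bottom-left of its bounding rectangle.
Bottom plate: 250 × 18, A = 4 500 mm², y = 9 mm, Ī = 121 500 mm⁴.
Web plate: 8 × 250, A = 2 000 mm², y = 143 mm, Ī = 10 416 667 mm⁴.
Top plate: 190 × 24, A = 4 560 mm², y = 280 mm, Ī = 218 880 mm⁴.
Hole (subtracted): ⌀16, A = 201.062 mm², y = 280 mm, Ī = 3216.99 mm⁴.
Centroid: ȳ = ΣA·y / ΣA = 142.464 mm.
Transfer each piece to the centroidal x-axis using Ī + A·d² with d = y − 142.464:
  bottom plate: d = -133.464 mm → contributes +80 277 813 mm⁴
  web plate: d = 0.536469 mm → contributes +10 417 242 mm⁴
  top plate: d = 137.536 mm → contributes +86 477 118 mm⁴
  hole: d = 137.536 mm → contributes −3 806 561 mm⁴
Total I = 173 365 613 mm⁴.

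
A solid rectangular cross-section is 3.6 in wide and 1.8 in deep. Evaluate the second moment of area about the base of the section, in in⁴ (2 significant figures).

The section: 3.6 × 1.8, A = 6.48 in², y = 0.9 in, Ī = 1.75 in⁴.
Transfer it to the base of the section using Ī + A·d² with d = y − 0:
  the section: d = 0.9 in → contributes +6.998 in⁴
Total I = 6.998 in⁴.

I_base ≈ 7.0 in⁴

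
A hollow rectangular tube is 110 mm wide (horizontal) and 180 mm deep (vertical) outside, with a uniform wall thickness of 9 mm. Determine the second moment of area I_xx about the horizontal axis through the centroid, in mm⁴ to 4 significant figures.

I_xx ≈ 2.086 × 10⁷ mm⁴

Treat the section as a set of non-overlapping primitives; coordinates are from the bounding-box lower-left.
Outer rectangle: 110 × 180, A = 19 800 mm², y = 90 mm, Ī = 53 460 000 mm⁴.
Inner void (subtracted): 92 × 162, A = 14 904 mm², y = 90 mm, Ī = 32 595 048 mm⁴.
By symmetry the centroid is at mid-height, ȳ = 90 mm.
All pieces are centred on the horizontal axis through the centroid, so I = ΣĪ (holes subtracted) = 20 864 952 mm⁴.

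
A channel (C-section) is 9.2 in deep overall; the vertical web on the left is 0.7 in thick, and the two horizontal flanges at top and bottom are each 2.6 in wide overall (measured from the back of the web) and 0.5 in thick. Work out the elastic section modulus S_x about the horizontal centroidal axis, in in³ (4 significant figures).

S_x ≈ 17.70 in³

Treat the section as a set of non-overlapping primitives; coordinates are from the bounding-box lower-left.
Web: 0.7 × 9.2, A = 6.44 in², y = 4.6 in, Ī = 45.4235 in⁴.
Top flange (beyond web): 1.9 × 0.5, A = 0.95 in², y = 8.95 in, Ī = 0.0197917 in⁴.
Bottom flange (beyond web): 1.9 × 0.5, A = 0.95 in², y = 0.25 in, Ī = 0.0197917 in⁴.
By symmetry the centroid is at mid-height, ȳ = 4.6 in.
Transfer each piece to the horizontal centroidal axis using Ī + A·d² with d = y − 4.6:
  web: d = 0 in → contributes +45.4235 in⁴
  top flange (beyond web): d = 4.35 in → contributes +17.9962 in⁴
  bottom flange (beyond web): d = -4.35 in → contributes +17.9962 in⁴
Total I = 81.4158 in⁴.
Extreme fibre distance c = 4.6 in; S = I/c = 17.6991 in³.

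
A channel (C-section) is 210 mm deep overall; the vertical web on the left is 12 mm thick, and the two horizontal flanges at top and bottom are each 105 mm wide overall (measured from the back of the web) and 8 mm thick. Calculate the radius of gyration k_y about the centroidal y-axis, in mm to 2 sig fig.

Split into non-overlapping primitives; take the origin at the lower-left of the bounding box.
Web: 12 × 210, A = 2 520 mm², x = 6 mm, Ī = 30 240 mm⁴.
Top flange (beyond web): 93 × 8, A = 744 mm², x = 58.5 mm, Ī = 536 238 mm⁴.
Bottom flange (beyond web): 93 × 8, A = 744 mm², x = 58.5 mm, Ī = 536 238 mm⁴.
Centroid: x̄ = ΣA·x / ΣA = 25.49 mm.
Transfer each piece to the centroidal y-axis using Ī + A·d² with d = x − 25.49:
  web: d = -19.49 mm → contributes +987 587 mm⁴
  top flange (beyond web): d = 33.01 mm → contributes +1 346 895 mm⁴
  bottom flange (beyond web): d = 33.01 mm → contributes +1 346 895 mm⁴
Total I = 3 681 378 mm⁴.
Radius of gyration: k = √(I/A) = √(3 681 378 / 4 008) = 30.31 mm.

k_y ≈ 30 mm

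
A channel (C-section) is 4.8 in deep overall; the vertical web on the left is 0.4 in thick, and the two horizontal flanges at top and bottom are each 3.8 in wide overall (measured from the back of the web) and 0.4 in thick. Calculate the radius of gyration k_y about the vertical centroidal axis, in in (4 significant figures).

Break the section into simple shapes (no overlaps), measuring from the bottom-left corner of the bounding box.
Web: 0.4 × 4.8, A = 1.92 in², x = 0.2 in, Ī = 0.0256 in⁴.
Top flange (beyond web): 3.4 × 0.4, A = 1.36 in², x = 2.1 in, Ī = 1.31013 in⁴.
Bottom flange (beyond web): 3.4 × 0.4, A = 1.36 in², x = 2.1 in, Ī = 1.31013 in⁴.
Centroid: x̄ = ΣA·x / ΣA = 1.31379 in.
Transfer each piece to the vertical centroidal axis using Ī + A·d² with d = x − 1.31379:
  web: d = -1.11379 in → contributes +2.40743 in⁴
  top flange (beyond web): d = 0.786207 in → contributes +2.15078 in⁴
  bottom flange (beyond web): d = 0.786207 in → contributes +2.15078 in⁴
Total I = 6.70898 in⁴.
Radius of gyration: k = √(I/A) = √(6.70898 / 4.64) = 1.20246 in.

k_y ≈ 1.202 in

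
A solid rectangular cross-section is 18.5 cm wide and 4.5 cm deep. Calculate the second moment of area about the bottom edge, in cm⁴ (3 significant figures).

The section: 18.5 × 4.5, A = 83.25 cm², y = 2.25 cm, Ī = 140.48 cm⁴.
Transfer it to a horizontal axis along the bottom face using Ī + A·d² with d = y − 0:
  the section: d = 2.25 cm → contributes +561.94 cm⁴
Total I = 561.94 cm⁴.

I_base ≈ 562 cm⁴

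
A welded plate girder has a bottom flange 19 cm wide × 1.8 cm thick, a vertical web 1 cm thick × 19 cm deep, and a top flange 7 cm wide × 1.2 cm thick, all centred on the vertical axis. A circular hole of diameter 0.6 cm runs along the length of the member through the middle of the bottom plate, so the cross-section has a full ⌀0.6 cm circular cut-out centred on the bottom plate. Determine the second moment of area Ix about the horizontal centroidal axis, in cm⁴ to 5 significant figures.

Ix ≈ 3936.7 cm⁴

Treat the section as a set of non-overlapping primitives; coordinates are from the bounding-box lower-left.
Bottom plate: 19 × 1.8, A = 34.2 cm², y = 0.9 cm, Ī = 9.234 cm⁴.
Web plate: 1 × 19, A = 19 cm², y = 11.3 cm, Ī = 571.5833 cm⁴.
Top plate: 7 × 1.2, A = 8.4 cm², y = 21.4 cm, Ī = 1.008 cm⁴.
Hole (subtracted): ⌀0.6, A = 0.2827433 cm², y = 0.9 cm, Ī = 0.006361725 cm⁴.
Centroid: ȳ = ΣA·y / ΣA = 6.930929 cm.
Transfer each piece to the horizontal centroidal axis using Ī + A·d² with d = y − 6.930929:
  bottom plate: d = -6.030929 cm → contributes +1253.16 cm⁴
  web plate: d = 4.369071 cm → contributes +934.2702 cm⁴
  top plate: d = 14.46907 cm → contributes +1759.582 cm⁴
  hole: d = -6.030929 cm → contributes −10.29033 cm⁴
Total I = 3936.722 cm⁴.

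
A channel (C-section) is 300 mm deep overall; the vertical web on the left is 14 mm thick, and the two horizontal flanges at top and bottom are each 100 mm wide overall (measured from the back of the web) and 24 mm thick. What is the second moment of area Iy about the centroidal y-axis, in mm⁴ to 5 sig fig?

Iy ≈ 7.8174 × 10⁶ mm⁴

Split into non-overlapping primitives; take the origin at the lower-left of the bounding box.
Web: 14 × 300, A = 4 200 mm², x = 7 mm, Ī = 68 600 mm⁴.
Top flange (beyond web): 86 × 24, A = 2 064 mm², x = 57 mm, Ī = 1 272 112 mm⁴.
Bottom flange (beyond web): 86 × 24, A = 2 064 mm², x = 57 mm, Ī = 1 272 112 mm⁴.
Centroid: x̄ = ΣA·x / ΣA = 31.78386 mm.
Transfer each piece to the centroidal y-axis using Ī + A·d² with d = x − 31.78386:
  web: d = -24.78386 mm → contributes +2 648 407 mm⁴
  top flange (beyond web): d = 25.21614 mm → contributes +2 584 514 mm⁴
  bottom flange (beyond web): d = 25.21614 mm → contributes +2 584 514 mm⁴
Total I = 7 817 435 mm⁴.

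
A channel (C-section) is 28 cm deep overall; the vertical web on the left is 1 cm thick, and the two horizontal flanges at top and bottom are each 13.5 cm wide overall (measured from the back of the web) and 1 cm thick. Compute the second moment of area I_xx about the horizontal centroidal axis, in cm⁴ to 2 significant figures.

I_xx ≈ 6400 cm⁴

Break the section into simple shapes (no overlaps), measuring from the bottom-left corner of the bounding box.
Web: 1 × 28, A = 28 cm², y = 14 cm, Ī = 1 829 cm⁴.
Top flange (beyond web): 12.5 × 1, A = 12.5 cm², y = 27.5 cm, Ī = 1.042 cm⁴.
Bottom flange (beyond web): 12.5 × 1, A = 12.5 cm², y = 0.5 cm, Ī = 1.042 cm⁴.
By symmetry the centroid is at mid-height, ȳ = 14 cm.
Transfer each piece to the horizontal centroidal axis using Ī + A·d² with d = y − 14:
  web: d = 0 cm → contributes +1 829 cm⁴
  top flange (beyond web): d = 13.5 cm → contributes +2 279 cm⁴
  bottom flange (beyond web): d = -13.5 cm → contributes +2 279 cm⁴
Total I = 6 388 cm⁴.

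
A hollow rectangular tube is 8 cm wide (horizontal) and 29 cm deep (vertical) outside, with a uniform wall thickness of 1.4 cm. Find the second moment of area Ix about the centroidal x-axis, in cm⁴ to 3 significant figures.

Ix ≈ 8470 cm⁴

Split into non-overlapping primitives; take the origin at the lower-left of the bounding box.
Outer rectangle: 8 × 29, A = 232 cm², y = 14.5 cm, Ī = 16 259 cm⁴.
Inner void (subtracted): 5.2 × 26.2, A = 136.24 cm², y = 14.5 cm, Ī = 7793.4 cm⁴.
By symmetry the centroid is at mid-height, ȳ = 14.5 cm.
All pieces are centred on the centroidal x-axis, so I = ΣĪ (holes subtracted) = 8 466 cm⁴.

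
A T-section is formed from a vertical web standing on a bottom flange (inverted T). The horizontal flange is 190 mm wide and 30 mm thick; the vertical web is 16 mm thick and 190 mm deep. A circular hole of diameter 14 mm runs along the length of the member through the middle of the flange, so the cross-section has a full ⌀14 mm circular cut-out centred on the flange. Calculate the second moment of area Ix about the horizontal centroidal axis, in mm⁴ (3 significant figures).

Ix ≈ 3.33 × 10⁷ mm⁴

Decompose the section into non-overlapping parts with the origin at the bottom-left of its bounding rectangle.
Flange: 190 × 30, A = 5 700 mm², y = 15 mm, Ī = 427 500 mm⁴.
Web: 16 × 190, A = 3 040 mm², y = 125 mm, Ī = 9 145 333 mm⁴.
Hole (subtracted): ⌀14, A = 153.94 mm², y = 15 mm, Ī = 1885.7 mm⁴.
Centroid: ȳ = ΣA·y / ΣA = 53.947 mm.
Transfer each piece to the horizontal centroidal axis using Ī + A·d² with d = y − 53.947:
  flange: d = -38.947 mm → contributes +9 073 582 mm⁴
  web: d = 71.053 mm → contributes +24 492 929 mm⁴
  hole: d = -38.947 mm → contributes −235 388 mm⁴
Total I = 33 331 124 mm⁴.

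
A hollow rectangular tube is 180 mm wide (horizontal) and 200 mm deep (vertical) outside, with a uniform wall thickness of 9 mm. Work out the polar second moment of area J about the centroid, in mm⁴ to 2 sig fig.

J ≈ 7.1 × 10⁷ mm⁴

Split into non-overlapping primitives; take the origin at the lower-left of the bounding box.
Outer rectangle: 180 × 200, A = 36 000 mm², y = 100 mm, Ī = 120 000 000 mm⁴.
Inner void (subtracted): 162 × 182, A = 29 484 mm², y = 100 mm, Ī = 81 385 668 mm⁴.
By symmetry the centroid is at mid-height, ȳ = 100 mm.
All pieces are centred on the centroidal x-axis, so I = ΣĪ (holes subtracted) = 38 614 332 mm⁴.
Repeating about the centroidal y-axis gives I_y = 32 718 492 mm⁴.
Polar second moment: J = I_x + I_y = 71 332 824 mm⁴.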